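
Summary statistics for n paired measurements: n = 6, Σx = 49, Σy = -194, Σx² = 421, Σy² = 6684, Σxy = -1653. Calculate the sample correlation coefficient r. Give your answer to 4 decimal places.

-0.7418

S_xy = nΣxy − ΣxΣy = 6·(-1653) − 49·(-194) = -9918 − (-9506) = -412
S_xx = nΣx² − (Σx)² = 6·421 − 49² = 2526 − 2401 = 125
S_yy = nΣy² − (Σy)² = 6·6684 − (-194)² = 40104 − 37636 = 2468
r = S_xy / √(S_xx·S_yy) = -412 / √(125·2468) = -412 / √308500 = -412 / 555.4278 = -0.7418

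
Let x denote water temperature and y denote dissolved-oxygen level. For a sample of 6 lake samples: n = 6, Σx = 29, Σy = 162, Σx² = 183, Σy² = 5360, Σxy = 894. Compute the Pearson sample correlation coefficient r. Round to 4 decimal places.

0.5401

Numerator: nΣxy − (Σx)(Σy) = 6·894 − (29)(162) = 666
Denominator: √[(nΣx²−(Σx)²)(nΣy²−(Σy)²)]
  nΣx²−(Σx)² = 6·183 − 841 = 257;  nΣy²−(Σy)² = 6·5360 − 26244 = 5916
  √(257·5916) = √1520412 = 1233.0499
r = 666 / 1233.0499 = 0.5401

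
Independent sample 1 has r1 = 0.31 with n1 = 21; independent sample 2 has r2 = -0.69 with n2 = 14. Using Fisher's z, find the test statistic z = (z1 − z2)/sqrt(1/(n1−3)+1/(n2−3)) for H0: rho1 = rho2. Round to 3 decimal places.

3.053

z1 = atanh(0.31) = 0.320545,  z2 = atanh(-0.69) = -0.847956
SE = √(1/(n1−3) + 1/(n2−3)) = √(1/18 + 1/11) = √(0.0555556 + 0.0909091) = √0.1464647 = 0.382707
z = (z1 − z2)/SE = (0.320545 − (-0.847956)) / 0.382707 = 1.168501 / 0.382707 = 3.053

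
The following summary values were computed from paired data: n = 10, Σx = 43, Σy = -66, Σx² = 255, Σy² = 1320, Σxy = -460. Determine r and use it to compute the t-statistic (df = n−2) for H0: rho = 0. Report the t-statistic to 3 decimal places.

-2.833

S_xy = nΣxy − ΣxΣy = 10·(-460) − 43·(-66) = -4600 − (-2838) = -1762
S_xx = nΣx² − (Σx)² = 10·255 − 43² = 2550 − 1849 = 701
S_yy = nΣy² − (Σy)² = 10·1320 − (-66)² = 13200 − 4356 = 8844
r = S_xy / √(S_xx·S_yy) = -1762 / √(701·8844) = -1762 / √6199644 = -1762 / 2489.9084 = -0.7077
t = r·√(n−2)/√(1−r²) = -0.7077·√8 / √(1−0.500839) = -2.001678 / 0.706513 = -2.833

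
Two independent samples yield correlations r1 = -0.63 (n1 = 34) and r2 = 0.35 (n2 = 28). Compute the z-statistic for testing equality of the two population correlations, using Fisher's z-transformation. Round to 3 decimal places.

Fisher z-transforms: z1 = atanh(-0.63) = -0.741416, z2 = atanh(0.35) = 0.365444; difference d = -1.106860
Var(d) = 1/31 + 1/25 = 0.0322581 + 0.0400000 = 0.0722581
z = d/√Var(d) = -1.106860 / √0.0722581 = -1.106860 / 0.268809 = -4.118

-4.118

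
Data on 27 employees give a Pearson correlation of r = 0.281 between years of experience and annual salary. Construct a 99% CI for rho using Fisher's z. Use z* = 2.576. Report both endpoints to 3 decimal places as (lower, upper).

Fisher z: z_r = atanh(r) = ½·ln((1+0.281)/(1−0.281)) = 0.288767
SE(z) = 1/√(n−3) = 1/√24 = 0.204124
99% ⇒ z* = 2.576; margin = 2.576·0.204124 = 0.525823
CI on z-scale: (-0.237056, 0.814590)
Back-transform: tanh(-0.237056) = -0.232713, tanh(0.814590) = 0.672115

(-0.233, 0.672)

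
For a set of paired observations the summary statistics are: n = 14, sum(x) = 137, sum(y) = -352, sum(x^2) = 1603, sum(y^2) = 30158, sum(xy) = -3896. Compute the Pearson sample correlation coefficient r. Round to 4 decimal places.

-0.1909

S_xy = nΣxy − ΣxΣy = 14·(-3896) − 137·(-352) = -54544 − (-48224) = -6320
S_xx = nΣx² − (Σx)² = 14·1603 − 137² = 22442 − 18769 = 3673
S_yy = nΣy² − (Σy)² = 14·30158 − (-352)² = 422212 − 123904 = 298308
r = S_xy / √(S_xx·S_yy) = -6320 / √(3673·298308) = -6320 / √1095685284 = -6320 / 33101.1372 = -0.1909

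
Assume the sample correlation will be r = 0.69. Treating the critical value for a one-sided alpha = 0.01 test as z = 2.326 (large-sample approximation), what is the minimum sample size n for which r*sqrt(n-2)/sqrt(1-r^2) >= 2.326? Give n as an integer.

r√(n−2)/√(1−r²) ≥ 2.326  ⇔  n−2 ≥ (2.326)²·(1−r²)/r²
(1−r²)/r² = (1−0.4761)/0.4761 = 1.1004
n ≥ 2 + 5.410276·1.1004 = 2 + 5.9535 = 7.9535
⌈7.9535⌉ = 8

8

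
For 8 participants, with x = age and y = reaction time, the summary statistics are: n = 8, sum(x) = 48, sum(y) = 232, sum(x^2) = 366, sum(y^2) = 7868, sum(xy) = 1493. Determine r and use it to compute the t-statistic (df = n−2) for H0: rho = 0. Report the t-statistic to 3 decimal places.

0.882

Numerator: nΣxy − (Σx)(Σy) = 8·1493 − (48)(232) = 808
Denominator: √[(nΣx²−(Σx)²)(nΣy²−(Σy)²)]
  nΣx²−(Σx)² = 8·366 − 2304 = 624;  nΣy²−(Σy)² = 8·7868 − 53824 = 9120
  √(624·9120) = √5690880 = 2385.5565
r = 808 / 2385.5565 = 0.3387
t = r·√(n−2)/√(1−r²) = 0.3387·√6 / √(1−0.114718) = 0.829642 / 0.940894 = 0.882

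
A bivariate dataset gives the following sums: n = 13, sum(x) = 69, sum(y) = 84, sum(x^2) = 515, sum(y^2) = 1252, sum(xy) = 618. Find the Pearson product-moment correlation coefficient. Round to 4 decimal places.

Numerator: nΣxy − (Σx)(Σy) = 13·618 − (69)(84) = 2238
Denominator: √[(nΣx²−(Σx)²)(nΣy²−(Σy)²)]
  nΣx²−(Σx)² = 13·515 − 4761 = 1934;  nΣy²−(Σy)² = 13·1252 − 7056 = 9220
  √(1934·9220) = √17831480 = 4222.7337
r = 2238 / 4222.7337 = 0.5300

0.5300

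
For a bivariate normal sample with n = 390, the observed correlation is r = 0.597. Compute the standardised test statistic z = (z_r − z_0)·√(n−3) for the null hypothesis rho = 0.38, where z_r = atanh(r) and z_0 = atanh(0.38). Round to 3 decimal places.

z_r = atanh(0.597) = 0.688473,  z_0 = atanh(0.38) = 0.400060
SE = 1/√(n−3) = 1/√387 = 0.050833
z = (z_r − z_0)/SE = (0.688473 − 0.400060) / 0.050833 = 0.288413 / 0.050833 = 5.674

5.674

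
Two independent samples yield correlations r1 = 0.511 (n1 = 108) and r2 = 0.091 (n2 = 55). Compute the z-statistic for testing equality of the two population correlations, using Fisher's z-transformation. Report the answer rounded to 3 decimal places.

2.788

z1 = atanh(0.511) = 0.564082,  z2 = atanh(0.091) = 0.091252
SE = √(1/(n1−3) + 1/(n2−3)) = √(1/105 + 1/52) = √(0.0095238 + 0.0192308) = √0.0287546 = 0.169572
z = (z1 − z2)/SE = (0.564082 − 0.091252) / 0.169572 = 0.472830 / 0.169572 = 2.788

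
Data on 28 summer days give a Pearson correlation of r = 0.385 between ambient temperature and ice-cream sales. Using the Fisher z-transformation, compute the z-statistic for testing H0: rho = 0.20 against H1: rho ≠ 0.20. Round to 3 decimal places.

1.016

Fisher z: atanh(0.385) = 0.405917, atanh(0.20) = 0.202733
z = (z_r − z_0)·√(n−3) = (0.405917 − 0.202733)·√25 = 0.203184 · 5.000000 = 1.016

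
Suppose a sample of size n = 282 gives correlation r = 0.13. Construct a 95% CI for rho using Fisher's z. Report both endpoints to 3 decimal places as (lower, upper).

(0.013, 0.243)

Fisher z: z_r = atanh(r) = ½·ln((1+0.13)/(1−0.13)) = 0.130740
SE(z) = 1/√(n−3) = 1/√279 = 0.059868
95% ⇒ z* = 1.960; margin = 1.960·0.059868 = 0.117341
CI on z-scale: (0.013399, 0.248081)
Back-transform: tanh(0.013399) = 0.013398, tanh(0.248081) = 0.243114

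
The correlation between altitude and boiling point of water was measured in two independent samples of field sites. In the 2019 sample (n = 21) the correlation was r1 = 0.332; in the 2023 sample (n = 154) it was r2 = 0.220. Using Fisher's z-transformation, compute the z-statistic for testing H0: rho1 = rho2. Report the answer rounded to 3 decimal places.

0.487

Fisher z-transforms: z1 = atanh(0.332) = 0.345074, z2 = atanh(0.220) = 0.223656; difference d = 0.121418
Var(d) = 1/18 + 1/151 = 0.0555556 + 0.0066225 = 0.0621781
z = d/√Var(d) = 0.121418 / √0.0621781 = 0.121418 / 0.249355 = 0.487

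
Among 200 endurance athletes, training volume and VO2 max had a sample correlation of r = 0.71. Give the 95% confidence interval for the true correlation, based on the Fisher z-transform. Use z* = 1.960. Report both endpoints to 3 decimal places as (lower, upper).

(0.634, 0.773)

Fisher z: z_r = atanh(r) = ½·ln((1+0.71)/(1−0.71)) = 0.887184
SE(z) = 1/√(n−3) = 1/√197 = 0.071247
95% ⇒ z* = 1.960; margin = 1.960·0.071247 = 0.139644
CI on z-scale: (0.747540, 1.026828)
Back-transform: tanh(0.747540) = 0.633679, tanh(1.026828) = 0.772633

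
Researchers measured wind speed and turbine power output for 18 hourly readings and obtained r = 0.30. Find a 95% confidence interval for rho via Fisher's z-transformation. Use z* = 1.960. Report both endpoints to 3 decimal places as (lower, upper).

(-0.194, 0.673)

z_r = atanh(0.30) = 0.309520;  SE = 1/√(n−3) = 1/√15 = 0.258199
z-limits: 0.309520 ± 1.960·0.258199 = 0.309520 ± 0.506070 = [-0.196550, 0.815590]
ρ-limits: (tanh -0.196550, tanh 0.815590) = (-0.194, 0.673)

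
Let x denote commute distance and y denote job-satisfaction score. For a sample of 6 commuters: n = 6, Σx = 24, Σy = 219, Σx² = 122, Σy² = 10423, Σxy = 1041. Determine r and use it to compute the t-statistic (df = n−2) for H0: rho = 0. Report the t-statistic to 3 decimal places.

S_xy = nΣxy − ΣxΣy = 6·1041 − 24·219 = 6246 − 5256 = 990
S_xx = nΣx² − (Σx)² = 6·122 − 24² = 732 − 576 = 156
S_yy = nΣy² − (Σy)² = 6·10423 − 219² = 62538 − 47961 = 14577
r = S_xy / √(S_xx·S_yy) = 990 / √(156·14577) = 990 / √2274012 = 990 / 1507.9828 = 0.6565
t = r·√(n−2)/√(1−r²) = 0.6565·√4 / √(1−0.430992) = 1.313000 / 0.754326 = 1.741

1.741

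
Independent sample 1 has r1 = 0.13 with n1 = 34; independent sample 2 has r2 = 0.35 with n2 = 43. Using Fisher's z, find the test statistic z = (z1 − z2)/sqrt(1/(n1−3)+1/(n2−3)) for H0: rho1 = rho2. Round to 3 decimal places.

z1 = atanh(0.13) = 0.130740,  z2 = atanh(0.35) = 0.365444
SE = √(1/(n1−3) + 1/(n2−3)) = √(1/31 + 1/40) = √(0.0322581 + 0.0250000) = √0.0572581 = 0.239287
z = (z1 − z2)/SE = (0.130740 − 0.365444) / 0.239287 = -0.234704 / 0.239287 = -0.981

-0.981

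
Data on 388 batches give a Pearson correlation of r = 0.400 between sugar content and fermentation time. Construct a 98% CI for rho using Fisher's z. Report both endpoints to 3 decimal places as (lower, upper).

z_r = atanh(0.400) = 0.423649;  SE = 1/√(n−3) = 1/√385 = 0.050965
z-limits: 0.423649 ± 2.326·0.050965 = 0.423649 ± 0.118545 = [0.305104, 0.542194]
ρ-limits: (tanh 0.305104, tanh 0.542194) = (0.296, 0.495)

(0.296, 0.495)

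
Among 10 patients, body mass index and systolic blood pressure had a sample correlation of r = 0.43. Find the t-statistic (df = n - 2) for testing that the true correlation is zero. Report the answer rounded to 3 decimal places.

1.347

1 − r² = 1 − 0.1849 = 0.8151;  √(1−r²) = 0.902829
√(n−2) = √8 = 2.828427
t = r·√(n−2)/√(1−r²) = 0.43 · 2.828427 / 0.902829 = 1.347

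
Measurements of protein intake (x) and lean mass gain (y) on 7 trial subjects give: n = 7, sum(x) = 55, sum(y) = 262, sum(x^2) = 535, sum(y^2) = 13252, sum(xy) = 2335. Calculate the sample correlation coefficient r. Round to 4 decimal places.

S_xy = nΣxy − ΣxΣy = 7·2335 − 55·262 = 16345 − 14410 = 1935
S_xx = nΣx² − (Σx)² = 7·535 − 55² = 3745 − 3025 = 720
S_yy = nΣy² − (Σy)² = 7·13252 − 262² = 92764 − 68644 = 24120
r = S_xy / √(S_xx·S_yy) = 1935 / √(720·24120) = 1935 / √17366400 = 1935 / 4167.3013 = 0.4643

0.4643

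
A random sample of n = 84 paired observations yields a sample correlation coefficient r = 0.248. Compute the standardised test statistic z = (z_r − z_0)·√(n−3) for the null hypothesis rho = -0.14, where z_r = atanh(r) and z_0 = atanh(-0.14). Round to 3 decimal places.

Fisher z: atanh(0.248) = 0.253281, atanh(-0.14) = -0.140926
z = (z_r − z_0)·√(n−3) = (0.253281 − (-0.140926))·√81 = 0.394207 · 9.000000 = 3.548

3.548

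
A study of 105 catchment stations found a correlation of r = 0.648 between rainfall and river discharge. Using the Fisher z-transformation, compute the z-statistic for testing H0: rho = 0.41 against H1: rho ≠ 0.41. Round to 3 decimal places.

Fisher z: atanh(0.648) = 0.771843, atanh(0.41) = 0.435611
z = (z_r − z_0)·√(n−3) = (0.771843 − 0.435611)·√102 = 0.336232 · 10.099505 = 3.396

3.396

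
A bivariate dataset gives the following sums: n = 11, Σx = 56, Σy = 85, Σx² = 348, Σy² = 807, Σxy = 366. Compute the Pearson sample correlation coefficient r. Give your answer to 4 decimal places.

S_xy = nΣxy − ΣxΣy = 11·366 − 56·85 = 4026 − 4760 = -734
S_xx = nΣx² − (Σx)² = 11·348 − 56² = 3828 − 3136 = 692
S_yy = nΣy² − (Σy)² = 11·807 − 85² = 8877 − 7225 = 1652
r = S_xy / √(S_xx·S_yy) = -734 / √(692·1652) = -734 / √1143184 = -734 / 1069.1978 = -0.6865

-0.6865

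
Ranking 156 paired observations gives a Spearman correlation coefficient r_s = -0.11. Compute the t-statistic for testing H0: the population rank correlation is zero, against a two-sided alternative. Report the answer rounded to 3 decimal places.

-1.373

1 − r_s² = 1 − 0.0121 = 0.9879;  √(1−r_s²) = 0.993932
√(n−2) = √154 = 12.409674
t = r_s·√(n−2)/√(1−r_s²) = -0.11 · 12.409674 / 0.993932 = -1.373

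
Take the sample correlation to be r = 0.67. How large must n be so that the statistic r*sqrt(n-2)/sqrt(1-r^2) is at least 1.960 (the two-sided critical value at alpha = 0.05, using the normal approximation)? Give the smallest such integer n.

Need r·√(n−2)/√(1−r²) ≥ 1.960
√(n−2) ≥ 1.960·√(1−0.4489) / 0.67 = 1.960·0.742361 / 0.67 = 2.1717
n−2 ≥ 4.7163  ⇒  n ≥ 6.7163
Smallest integer n = 7

7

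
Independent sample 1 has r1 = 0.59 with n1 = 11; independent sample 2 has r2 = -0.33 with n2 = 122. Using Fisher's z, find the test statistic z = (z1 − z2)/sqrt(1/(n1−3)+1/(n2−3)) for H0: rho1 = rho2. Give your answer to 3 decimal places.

Fisher z-transforms: z1 = atanh(0.59) = 0.677666, z2 = atanh(-0.33) = -0.342828; difference d = 1.020494
Var(d) = 1/8 + 1/119 = 0.1250000 + 0.0084034 = 0.1334034
z = d/√Var(d) = 1.020494 / √0.1334034 = 1.020494 / 0.365244 = 2.794

2.794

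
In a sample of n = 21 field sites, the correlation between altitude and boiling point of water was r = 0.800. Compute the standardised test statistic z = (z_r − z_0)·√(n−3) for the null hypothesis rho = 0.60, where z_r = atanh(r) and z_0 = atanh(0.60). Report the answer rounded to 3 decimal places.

z_r = atanh(0.800) = 1.098612,  z_0 = atanh(0.60) = 0.693147
SE = 1/√(n−3) = 1/√18 = 0.235702
z = (z_r − z_0)/SE = (1.098612 − 0.693147) / 0.235702 = 0.405465 / 0.235702 = 1.720

1.720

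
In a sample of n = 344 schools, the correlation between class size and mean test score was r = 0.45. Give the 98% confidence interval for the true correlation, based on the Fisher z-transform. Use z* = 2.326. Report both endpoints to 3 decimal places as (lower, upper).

(0.344, 0.545)

Fisher z: z_r = atanh(r) = ½·ln((1+0.45)/(1−0.45)) = 0.484700
SE(z) = 1/√(n−3) = 1/√341 = 0.054153
98% ⇒ z* = 2.326; margin = 2.326·0.054153 = 0.125960
CI on z-scale: (0.358740, 0.610660)
Back-transform: tanh(0.358740) = 0.344104, tanh(0.610660) = 0.544592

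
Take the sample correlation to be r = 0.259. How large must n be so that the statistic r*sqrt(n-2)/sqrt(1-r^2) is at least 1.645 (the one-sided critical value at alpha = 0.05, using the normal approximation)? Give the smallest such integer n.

Need r·√(n−2)/√(1−r²) ≥ 1.645
√(n−2) ≥ 1.645·√(1−0.067081) / 0.259 = 1.645·0.965877 / 0.259 = 6.1346
n−2 ≥ 37.6333  ⇒  n ≥ 39.6333
Smallest integer n = 40

40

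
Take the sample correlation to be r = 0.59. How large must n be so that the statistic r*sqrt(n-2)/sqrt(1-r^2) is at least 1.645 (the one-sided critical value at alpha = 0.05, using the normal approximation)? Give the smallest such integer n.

r√(n−2)/√(1−r²) ≥ 1.645  ⇔  n−2 ≥ (1.645)²·(1−r²)/r²
(1−r²)/r² = (1−0.3481)/0.3481 = 1.8727
n ≥ 2 + 2.706025·1.8727 = 2 + 5.0676 = 7.0676
⌈7.0676⌉ = 8

8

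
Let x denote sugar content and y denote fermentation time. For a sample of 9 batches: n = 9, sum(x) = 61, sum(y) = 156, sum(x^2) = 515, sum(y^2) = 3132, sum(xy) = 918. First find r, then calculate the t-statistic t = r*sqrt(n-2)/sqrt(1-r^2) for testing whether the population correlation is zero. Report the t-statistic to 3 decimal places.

Numerator: nΣxy − (Σx)(Σy) = 9·918 − (61)(156) = -1254
Denominator: √[(nΣx²−(Σx)²)(nΣy²−(Σy)²)]
  nΣx²−(Σx)² = 9·515 − 3721 = 914;  nΣy²−(Σy)² = 9·3132 − 24336 = 3852
  √(914·3852) = √3520728 = 1876.3603
r = -1254 / 1876.3603 = -0.6683
t = r·√(n−2)/√(1−r²) = -0.6683·√7 / √(1−0.446625) = -1.768156 / 0.743892 = -2.377

-2.377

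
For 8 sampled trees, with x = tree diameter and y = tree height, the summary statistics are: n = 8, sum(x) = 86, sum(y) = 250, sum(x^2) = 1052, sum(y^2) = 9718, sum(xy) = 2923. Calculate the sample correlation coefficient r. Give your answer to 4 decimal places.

0.4778

S_xy = nΣxy − ΣxΣy = 8·2923 − 86·250 = 23384 − 21500 = 1884
S_xx = nΣx² − (Σx)² = 8·1052 − 86² = 8416 − 7396 = 1020
S_yy = nΣy² − (Σy)² = 8·9718 − 250² = 77744 − 62500 = 15244
r = S_xy / √(S_xx·S_yy) = 1884 / √(1020·15244) = 1884 / √15548880 = 1884 / 3943.2068 = 0.4778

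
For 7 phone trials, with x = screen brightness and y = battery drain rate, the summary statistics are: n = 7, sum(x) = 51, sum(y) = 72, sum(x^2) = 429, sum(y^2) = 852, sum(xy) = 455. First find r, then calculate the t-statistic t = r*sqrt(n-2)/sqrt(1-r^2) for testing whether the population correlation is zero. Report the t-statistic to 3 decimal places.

-3.940

Numerator: nΣxy − (Σx)(Σy) = 7·455 − (51)(72) = -487
Denominator: √[(nΣx²−(Σx)²)(nΣy²−(Σy)²)]
  nΣx²−(Σx)² = 7·429 − 2601 = 402;  nΣy²−(Σy)² = 7·852 − 5184 = 780
  √(402·780) = √313560 = 559.9643
r = -487 / 559.9643 = -0.8697
t = r·√(n−2)/√(1−r²) = -0.8697·√5 / √(1−0.756378) = -1.944708 / 0.493581 = -3.940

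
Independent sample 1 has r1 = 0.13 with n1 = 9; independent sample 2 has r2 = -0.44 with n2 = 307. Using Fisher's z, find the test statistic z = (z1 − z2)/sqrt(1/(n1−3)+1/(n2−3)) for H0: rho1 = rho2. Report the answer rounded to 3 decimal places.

1.463

Fisher z-transforms: z1 = atanh(0.13) = 0.130740, z2 = atanh(-0.44) = -0.472231; difference d = 0.602971
Var(d) = 1/6 + 1/304 = 0.1666667 + 0.0032895 = 0.1699562
z = d/√Var(d) = 0.602971 / √0.1699562 = 0.602971 / 0.412257 = 1.463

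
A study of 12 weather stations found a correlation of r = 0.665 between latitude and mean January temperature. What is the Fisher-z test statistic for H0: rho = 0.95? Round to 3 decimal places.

-3.090

z_r = atanh(0.665) = 0.801725,  z_0 = atanh(0.95) = 1.831781
SE = 1/√(n−3) = 1/√9 = 0.333333
z = (z_r − z_0)/SE = (0.801725 − 1.831781) / 0.333333 = -1.030056 / 0.333333 = -3.090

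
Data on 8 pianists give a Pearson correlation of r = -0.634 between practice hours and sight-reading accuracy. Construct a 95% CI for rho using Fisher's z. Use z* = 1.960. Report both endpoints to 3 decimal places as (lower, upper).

Fisher z: z_r = atanh(r) = ½·ln((1+(-0.634))/(1−(-0.634))) = -0.748076
SE(z) = 1/√(n−3) = 1/√5 = 0.447214
95% ⇒ z* = 1.960; margin = 1.960·0.447214 = 0.876539
CI on z-scale: (-1.624615, 0.128463)
Back-transform: tanh(-1.624615) = -0.925291, tanh(0.128463) = 0.127761

(-0.925, 0.128)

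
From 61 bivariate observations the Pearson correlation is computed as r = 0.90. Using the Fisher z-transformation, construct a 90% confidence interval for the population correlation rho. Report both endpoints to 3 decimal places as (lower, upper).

(0.850, 0.934)

Fisher z: z_r = atanh(r) = ½·ln((1+0.90)/(1−0.90)) = 1.472219
SE(z) = 1/√(n−3) = 1/√58 = 0.131306
90% ⇒ z* = 1.645; margin = 1.645·0.131306 = 0.215998
CI on z-scale: (1.256221, 1.688217)
Back-transform: tanh(1.256221) = 0.850019, tanh(1.688217) = 0.933920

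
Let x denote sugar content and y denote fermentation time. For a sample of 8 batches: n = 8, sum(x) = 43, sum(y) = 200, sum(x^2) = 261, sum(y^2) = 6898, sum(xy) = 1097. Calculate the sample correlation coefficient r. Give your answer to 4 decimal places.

0.0924

Numerator: nΣxy − (Σx)(Σy) = 8·1097 − (43)(200) = 176
Denominator: √[(nΣx²−(Σx)²)(nΣy²−(Σy)²)]
  nΣx²−(Σx)² = 8·261 − 1849 = 239;  nΣy²−(Σy)² = 8·6898 − 40000 = 15184
  √(239·15184) = √3628976 = 1904.9871
r = 176 / 1904.9871 = 0.0924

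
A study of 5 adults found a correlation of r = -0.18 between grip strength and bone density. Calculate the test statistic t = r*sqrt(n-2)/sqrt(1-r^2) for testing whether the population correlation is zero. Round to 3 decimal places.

-0.317

1 − r² = 1 − 0.0324 = 0.9676;  √(1−r²) = 0.983667
√(n−2) = √3 = 1.732051
t = r·√(n−2)/√(1−r²) = -0.18 · 1.732051 / 0.983667 = -0.317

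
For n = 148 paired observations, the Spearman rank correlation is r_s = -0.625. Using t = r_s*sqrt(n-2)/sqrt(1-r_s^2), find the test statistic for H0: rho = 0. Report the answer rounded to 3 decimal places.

t = r_s·√(n−2) / √(1−r_s²) with r_s = -0.625, n = 148
  = -0.625·√146 / √(1 − 0.390625)
  = -0.625·12.083046 / 0.780625
  = -7.551904 / 0.780625 = -9.674

-9.674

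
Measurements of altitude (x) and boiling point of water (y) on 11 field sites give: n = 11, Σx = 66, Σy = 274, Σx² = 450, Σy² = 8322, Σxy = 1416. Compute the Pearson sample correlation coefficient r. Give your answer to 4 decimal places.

S_xy = nΣxy − ΣxΣy = 11·1416 − 66·274 = 15576 − 18084 = -2508
S_xx = nΣx² − (Σx)² = 11·450 − 66² = 4950 − 4356 = 594
S_yy = nΣy² − (Σy)² = 11·8322 − 274² = 91542 − 75076 = 16466
r = S_xy / √(S_xx·S_yy) = -2508 / √(594·16466) = -2508 / √9780804 = -2508 / 3127.4277 = -0.8019

-0.8019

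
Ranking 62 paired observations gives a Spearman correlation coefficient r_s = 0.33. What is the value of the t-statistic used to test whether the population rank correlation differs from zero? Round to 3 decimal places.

1 − r_s² = 1 − 0.1089 = 0.8911;  √(1−r_s²) = 0.943981
√(n−2) = √60 = 7.745967
t = r_s·√(n−2)/√(1−r_s²) = 0.33 · 7.745967 / 0.943981 = 2.708

2.708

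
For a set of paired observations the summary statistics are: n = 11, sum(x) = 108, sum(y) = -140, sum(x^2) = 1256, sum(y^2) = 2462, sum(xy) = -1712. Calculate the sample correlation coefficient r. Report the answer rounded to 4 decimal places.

Numerator: nΣxy − (Σx)(Σy) = 11·(-1712) − (108)(-140) = -3712
Denominator: √[(nΣx²−(Σx)²)(nΣy²−(Σy)²)]
  nΣx²−(Σx)² = 11·1256 − 11664 = 2152;  nΣy²−(Σy)² = 11·2462 − 19600 = 7482
  √(2152·7482) = √16101264 = 4012.6380
r = -3712 / 4012.6380 = -0.9251

-0.9251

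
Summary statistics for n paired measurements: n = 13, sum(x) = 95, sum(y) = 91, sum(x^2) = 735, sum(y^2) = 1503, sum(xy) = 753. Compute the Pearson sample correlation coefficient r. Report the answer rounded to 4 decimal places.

0.4683

Numerator: nΣxy − (Σx)(Σy) = 13·753 − (95)(91) = 1144
Denominator: √[(nΣx²−(Σx)²)(nΣy²−(Σy)²)]
  nΣx²−(Σx)² = 13·735 − 9025 = 530;  nΣy²−(Σy)² = 13·1503 − 8281 = 11258
  √(530·11258) = √5966740 = 2442.6911
r = 1144 / 2442.6911 = 0.4683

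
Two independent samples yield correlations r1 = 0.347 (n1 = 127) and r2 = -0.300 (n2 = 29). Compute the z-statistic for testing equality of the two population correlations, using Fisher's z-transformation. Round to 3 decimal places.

3.113

z1 = atanh(0.347) = 0.362029,  z2 = atanh(-0.300) = -0.309520
SE = √(1/(n1−3) + 1/(n2−3)) = √(1/124 + 1/26) = √(0.0080645 + 0.0384615) = √0.0465260 = 0.215699
z = (z1 − z2)/SE = (0.362029 − (-0.309520)) / 0.215699 = 0.671549 / 0.215699 = 3.113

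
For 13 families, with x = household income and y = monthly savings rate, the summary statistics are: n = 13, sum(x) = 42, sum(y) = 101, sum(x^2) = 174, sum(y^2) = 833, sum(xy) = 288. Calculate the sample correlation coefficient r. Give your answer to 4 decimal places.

Numerator: nΣxy − (Σx)(Σy) = 13·288 − (42)(101) = -498
Denominator: √[(nΣx²−(Σx)²)(nΣy²−(Σy)²)]
  nΣx²−(Σx)² = 13·174 − 1764 = 498;  nΣy²−(Σy)² = 13·833 − 10201 = 628
  √(498·628) = √312744 = 559.2352
r = -498 / 559.2352 = -0.8905

-0.8905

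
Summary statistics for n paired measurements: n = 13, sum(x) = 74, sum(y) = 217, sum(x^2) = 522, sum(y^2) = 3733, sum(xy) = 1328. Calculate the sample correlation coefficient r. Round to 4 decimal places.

S_xy = nΣxy − ΣxΣy = 13·1328 − 74·217 = 17264 − 16058 = 1206
S_xx = nΣx² − (Σx)² = 13·522 − 74² = 6786 − 5476 = 1310
S_yy = nΣy² − (Σy)² = 13·3733 − 217² = 48529 − 47089 = 1440
r = S_xy / √(S_xx·S_yy) = 1206 / √(1310·1440) = 1206 / √1886400 = 1206 / 1373.4628 = 0.8781

0.8781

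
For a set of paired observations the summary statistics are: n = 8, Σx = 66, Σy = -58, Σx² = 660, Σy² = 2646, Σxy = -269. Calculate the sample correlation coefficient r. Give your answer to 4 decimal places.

Numerator: nΣxy − (Σx)(Σy) = 8·(-269) − (66)(-58) = 1676
Denominator: √[(nΣx²−(Σx)²)(nΣy²−(Σy)²)]
  nΣx²−(Σx)² = 8·660 − 4356 = 924;  nΣy²−(Σy)² = 8·2646 − 3364 = 17804
  √(924·17804) = √16450896 = 4055.9704
r = 1676 / 4055.9704 = 0.4132

0.4132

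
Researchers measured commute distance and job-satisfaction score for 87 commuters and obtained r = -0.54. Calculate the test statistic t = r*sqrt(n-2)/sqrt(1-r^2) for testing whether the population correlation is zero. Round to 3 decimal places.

t = r·√(n−2) / √(1−r²) with r = -0.54, n = 87
  = -0.54·√85 / √(1 − 0.2916)
  = -0.54·9.219544 / 0.841665
  = -4.978554 / 0.841665 = -5.915

-5.915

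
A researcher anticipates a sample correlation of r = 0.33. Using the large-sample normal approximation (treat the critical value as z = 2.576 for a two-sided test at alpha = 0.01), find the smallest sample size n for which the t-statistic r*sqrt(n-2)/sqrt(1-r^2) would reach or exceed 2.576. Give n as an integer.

57

r√(n−2)/√(1−r²) ≥ 2.576  ⇔  n−2 ≥ (2.576)²·(1−r²)/r²
(1−r²)/r² = (1−0.1089)/0.1089 = 8.1827
n ≥ 2 + 6.635776·8.1827 = 2 + 54.2986 = 56.2986
⌈56.2986⌉ = 57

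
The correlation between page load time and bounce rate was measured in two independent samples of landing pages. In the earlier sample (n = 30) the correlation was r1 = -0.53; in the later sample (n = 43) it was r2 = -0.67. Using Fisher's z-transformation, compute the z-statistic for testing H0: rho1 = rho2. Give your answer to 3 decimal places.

Fisher z-transforms: z1 = atanh(-0.53) = -0.590145, z2 = atanh(-0.67) = -0.810743; difference d = 0.220598
Var(d) = 1/27 + 1/40 = 0.0370370 + 0.0250000 = 0.0620370
z = d/√Var(d) = 0.220598 / √0.0620370 = 0.220598 / 0.249072 = 0.886

0.886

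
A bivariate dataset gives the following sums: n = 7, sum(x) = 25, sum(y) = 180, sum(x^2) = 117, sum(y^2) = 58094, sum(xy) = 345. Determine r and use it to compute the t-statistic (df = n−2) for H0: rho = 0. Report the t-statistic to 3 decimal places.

-0.564

Numerator: nΣxy − (Σx)(Σy) = 7·345 − (25)(180) = -2085
Denominator: √[(nΣx²−(Σx)²)(nΣy²−(Σy)²)]
  nΣx²−(Σx)² = 7·117 − 625 = 194;  nΣy²−(Σy)² = 7·58094 − 32400 = 374258
  √(194·374258) = √72606052 = 8520.9185
r = -2085 / 8520.9185 = -0.2447
t = r·√(n−2)/√(1−r²) = -0.2447·√5 / √(1−0.059878) = -0.547166 / 0.969599 = -0.564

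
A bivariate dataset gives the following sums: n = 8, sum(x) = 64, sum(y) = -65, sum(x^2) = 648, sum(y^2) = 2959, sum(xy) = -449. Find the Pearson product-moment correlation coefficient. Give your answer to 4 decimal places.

0.1235

Numerator: nΣxy − (Σx)(Σy) = 8·(-449) − (64)(-65) = 568
Denominator: √[(nΣx²−(Σx)²)(nΣy²−(Σy)²)]
  nΣx²−(Σx)² = 8·648 − 4096 = 1088;  nΣy²−(Σy)² = 8·2959 − 4225 = 19447
  √(1088·19447) = √21158336 = 4599.8191
r = 568 / 4599.8191 = 0.1235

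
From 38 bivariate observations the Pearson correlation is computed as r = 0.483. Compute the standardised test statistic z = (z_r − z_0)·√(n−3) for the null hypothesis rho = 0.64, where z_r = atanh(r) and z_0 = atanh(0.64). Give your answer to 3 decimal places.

z_r = atanh(0.483) = 0.526890,  z_0 = atanh(0.64) = 0.758174
SE = 1/√(n−3) = 1/√35 = 0.169031
z = (z_r − z_0)/SE = (0.526890 − 0.758174) / 0.169031 = -0.231284 / 0.169031 = -1.368

-1.368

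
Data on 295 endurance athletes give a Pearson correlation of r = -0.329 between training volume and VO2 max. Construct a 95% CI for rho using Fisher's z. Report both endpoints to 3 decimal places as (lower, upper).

z_r = atanh(-0.329) = -0.341706;  SE = 1/√(n−3) = 1/√292 = 0.058521
z-limits: -0.341706 ± 1.960·0.058521 = -0.341706 ± 0.114701 = [-0.456407, -0.227005]
ρ-limits: (tanh -0.456407, tanh -0.227005) = (-0.427, -0.223)

(-0.427, -0.223)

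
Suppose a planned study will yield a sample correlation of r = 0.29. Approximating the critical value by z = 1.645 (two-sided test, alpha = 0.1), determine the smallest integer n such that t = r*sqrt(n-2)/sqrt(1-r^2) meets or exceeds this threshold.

Need r·√(n−2)/√(1−r²) ≥ 1.645
√(n−2) ≥ 1.645·√(1−0.0841) / 0.29 = 1.645·0.957027 / 0.29 = 5.4287
n−2 ≥ 29.4708  ⇒  n ≥ 31.4708
Smallest integer n = 32

32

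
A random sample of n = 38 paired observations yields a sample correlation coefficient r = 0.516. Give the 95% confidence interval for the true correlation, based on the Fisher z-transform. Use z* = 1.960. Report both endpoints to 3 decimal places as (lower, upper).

(0.235, 0.717)

z_r = atanh(0.516) = 0.570873;  SE = 1/√(n−3) = 1/√35 = 0.169031
z-limits: 0.570873 ± 1.960·0.169031 = 0.570873 ± 0.331301 = [0.239572, 0.902174]
ρ-limits: (tanh 0.239572, tanh 0.902174) = (0.235, 0.717)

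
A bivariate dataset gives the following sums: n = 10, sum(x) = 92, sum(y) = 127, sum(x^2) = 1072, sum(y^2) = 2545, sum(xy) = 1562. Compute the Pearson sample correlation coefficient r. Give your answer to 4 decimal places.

0.8583

Numerator: nΣxy − (Σx)(Σy) = 10·1562 − (92)(127) = 3936
Denominator: √[(nΣx²−(Σx)²)(nΣy²−(Σy)²)]
  nΣx²−(Σx)² = 10·1072 − 8464 = 2256;  nΣy²−(Σy)² = 10·2545 − 16129 = 9321
  √(2256·9321) = √21028176 = 4585.6489
r = 3936 / 4585.6489 = 0.8583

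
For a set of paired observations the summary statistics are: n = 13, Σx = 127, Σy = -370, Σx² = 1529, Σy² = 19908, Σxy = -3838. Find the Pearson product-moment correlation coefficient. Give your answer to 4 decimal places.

-0.1359

Numerator: nΣxy − (Σx)(Σy) = 13·(-3838) − (127)(-370) = -2904
Denominator: √[(nΣx²−(Σx)²)(nΣy²−(Σy)²)]
  nΣx²−(Σx)² = 13·1529 − 16129 = 3748;  nΣy²−(Σy)² = 13·19908 − 136900 = 121904
  √(3748·121904) = √456896192 = 21375.1302
r = -2904 / 21375.1302 = -0.1359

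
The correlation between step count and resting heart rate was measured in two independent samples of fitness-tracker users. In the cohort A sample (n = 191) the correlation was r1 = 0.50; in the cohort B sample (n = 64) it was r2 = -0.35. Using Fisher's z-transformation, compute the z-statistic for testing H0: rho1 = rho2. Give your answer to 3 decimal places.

6.208

z1 = atanh(0.50) = 0.549306,  z2 = atanh(-0.35) = -0.365444
SE = √(1/(n1−3) + 1/(n2−3)) = √(1/188 + 1/61) = √(0.0053191 + 0.0163934) = √0.0217125 = 0.147352
z = (z1 − z2)/SE = (0.549306 − (-0.365444)) / 0.147352 = 0.914750 / 0.147352 = 6.208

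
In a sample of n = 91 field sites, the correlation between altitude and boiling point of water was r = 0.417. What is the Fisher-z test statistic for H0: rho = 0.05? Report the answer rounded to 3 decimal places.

z_r = atanh(0.417) = 0.444055,  z_0 = atanh(0.05) = 0.050042
SE = 1/√(n−3) = 1/√88 = 0.106600
z = (z_r − z_0)/SE = (0.444055 − 0.050042) / 0.106600 = 0.394013 / 0.106600 = 3.696

3.696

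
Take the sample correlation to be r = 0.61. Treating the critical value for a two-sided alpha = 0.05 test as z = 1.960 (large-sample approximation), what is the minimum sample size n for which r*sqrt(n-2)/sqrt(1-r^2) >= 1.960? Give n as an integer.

Need r·√(n−2)/√(1−r²) ≥ 1.960
√(n−2) ≥ 1.960·√(1−0.3721) / 0.61 = 1.960·0.792401 / 0.61 = 2.5461
n−2 ≥ 6.4826  ⇒  n ≥ 8.4826
Smallest integer n = 9

9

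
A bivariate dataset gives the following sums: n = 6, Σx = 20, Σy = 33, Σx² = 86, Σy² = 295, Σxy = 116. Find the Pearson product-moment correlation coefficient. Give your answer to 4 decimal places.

S_xy = nΣxy − ΣxΣy = 6·116 − 20·33 = 696 − 660 = 36
S_xx = nΣx² − (Σx)² = 6·86 − 20² = 516 − 400 = 116
S_yy = nΣy² − (Σy)² = 6·295 − 33² = 1770 − 1089 = 681
r = S_xy / √(S_xx·S_yy) = 36 / √(116·681) = 36 / √78996 = 36 / 281.0623 = 0.1281

0.1281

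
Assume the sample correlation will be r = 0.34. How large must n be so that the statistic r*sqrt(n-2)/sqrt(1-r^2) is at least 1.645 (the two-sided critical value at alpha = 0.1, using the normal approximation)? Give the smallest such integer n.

23

r√(n−2)/√(1−r²) ≥ 1.645  ⇔  n−2 ≥ (1.645)²·(1−r²)/r²
(1−r²)/r² = (1−0.1156)/0.1156 = 7.6505
n ≥ 2 + 2.706025·7.6505 = 2 + 20.7024 = 22.7024
⌈22.7024⌉ = 23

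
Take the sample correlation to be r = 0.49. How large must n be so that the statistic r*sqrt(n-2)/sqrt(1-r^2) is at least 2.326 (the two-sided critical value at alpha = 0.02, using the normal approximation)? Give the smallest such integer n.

Need r·√(n−2)/√(1−r²) ≥ 2.326
√(n−2) ≥ 2.326·√(1−0.2401) / 0.49 = 2.326·0.871722 / 0.49 = 4.1380
n−2 ≥ 17.1230  ⇒  n ≥ 19.1230
Smallest integer n = 20

20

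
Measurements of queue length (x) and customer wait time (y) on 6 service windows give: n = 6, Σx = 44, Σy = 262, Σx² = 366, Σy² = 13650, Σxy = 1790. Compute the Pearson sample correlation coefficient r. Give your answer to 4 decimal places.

-0.4245

S_xy = nΣxy − ΣxΣy = 6·1790 − 44·262 = 10740 − 11528 = -788
S_xx = nΣx² − (Σx)² = 6·366 − 44² = 2196 − 1936 = 260
S_yy = nΣy² − (Σy)² = 6·13650 − 262² = 81900 − 68644 = 13256
r = S_xy / √(S_xx·S_yy) = -788 / √(260·13256) = -788 / √3446560 = -788 / 1856.4913 = -0.4245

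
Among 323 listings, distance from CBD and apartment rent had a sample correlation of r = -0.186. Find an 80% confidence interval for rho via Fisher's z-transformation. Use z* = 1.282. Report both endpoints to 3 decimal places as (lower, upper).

(-0.254, -0.116)

z_r = atanh(-0.186) = -0.188191;  SE = 1/√(n−3) = 1/√320 = 0.055902
z-limits: -0.188191 ± 1.282·0.055902 = -0.188191 ± 0.071666 = [-0.259857, -0.116525]
ρ-limits: (tanh -0.259857, tanh -0.116525) = (-0.254, -0.116)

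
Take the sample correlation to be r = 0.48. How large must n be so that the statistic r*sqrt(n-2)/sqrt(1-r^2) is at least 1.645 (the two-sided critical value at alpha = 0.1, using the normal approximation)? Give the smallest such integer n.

r√(n−2)/√(1−r²) ≥ 1.645  ⇔  n−2 ≥ (1.645)²·(1−r²)/r²
(1−r²)/r² = (1−0.2304)/0.2304 = 3.3403
n ≥ 2 + 2.706025·3.3403 = 2 + 9.0389 = 11.0389
⌈11.0389⌉ = 12

12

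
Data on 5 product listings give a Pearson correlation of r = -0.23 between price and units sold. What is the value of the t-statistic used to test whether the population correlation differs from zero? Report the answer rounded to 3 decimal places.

-0.409

t = r·√(n−2) / √(1−r²) with r = -0.23, n = 5
  = -0.23·√3 / √(1 − 0.0529)
  = -0.23·1.732051 / 0.973191
  = -0.398372 / 0.973191 = -0.409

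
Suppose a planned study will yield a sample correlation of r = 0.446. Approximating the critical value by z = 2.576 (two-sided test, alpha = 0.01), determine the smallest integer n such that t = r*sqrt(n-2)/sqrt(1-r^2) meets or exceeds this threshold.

Need r·√(n−2)/√(1−r²) ≥ 2.576
√(n−2) ≥ 2.576·√(1−0.198916) / 0.446 = 2.576·0.895033 / 0.446 = 5.1695
n−2 ≥ 26.7237  ⇒  n ≥ 28.7237
Smallest integer n = 29

29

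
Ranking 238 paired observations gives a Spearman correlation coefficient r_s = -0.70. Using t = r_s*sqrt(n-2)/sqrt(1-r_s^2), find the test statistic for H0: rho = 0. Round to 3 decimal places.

-15.058

t = r_s·√(n−2) / √(1−r_s²) with r_s = -0.70, n = 238
  = -0.70·√236 / √(1 − 0.4900)
  = -0.70·15.362291 / 0.714143
  = -10.753604 / 0.714143 = -15.058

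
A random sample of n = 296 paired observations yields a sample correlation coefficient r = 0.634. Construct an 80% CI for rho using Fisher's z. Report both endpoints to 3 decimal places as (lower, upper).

Fisher z: z_r = atanh(r) = ½·ln((1+0.634)/(1−0.634)) = 0.748076
SE(z) = 1/√(n−3) = 1/√293 = 0.058421
80% ⇒ z* = 1.282; margin = 1.282·0.058421 = 0.074896
CI on z-scale: (0.673180, 0.822972)
Back-transform: tanh(0.673180) = 0.587068, tanh(0.822972) = 0.676684

(0.587, 0.677)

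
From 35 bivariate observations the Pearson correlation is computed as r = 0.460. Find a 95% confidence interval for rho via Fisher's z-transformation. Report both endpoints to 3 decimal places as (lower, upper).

Fisher z: z_r = atanh(r) = ½·ln((1+0.460)/(1−0.460)) = 0.497311
SE(z) = 1/√(n−3) = 1/√32 = 0.176777
95% ⇒ z* = 1.960; margin = 1.960·0.176777 = 0.346483
CI on z-scale: (0.150828, 0.843794)
Back-transform: tanh(0.150828) = 0.149695, tanh(0.843794) = 0.687813

(0.150, 0.688)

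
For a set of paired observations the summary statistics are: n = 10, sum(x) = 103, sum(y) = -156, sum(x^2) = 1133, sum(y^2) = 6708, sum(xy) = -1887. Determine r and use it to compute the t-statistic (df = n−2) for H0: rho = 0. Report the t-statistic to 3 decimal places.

S_xy = nΣxy − ΣxΣy = 10·(-1887) − 103·(-156) = -18870 − (-16068) = -2802
S_xx = nΣx² − (Σx)² = 10·1133 − 103² = 11330 − 10609 = 721
S_yy = nΣy² − (Σy)² = 10·6708 − (-156)² = 67080 − 24336 = 42744
r = S_xy / √(S_xx·S_yy) = -2802 / √(721·42744) = -2802 / √30818424 = -2802 / 5551.4344 = -0.5047
t = r·√(n−2)/√(1−r²) = -0.5047·√8 / √(1−0.254722) = -1.427507 / 0.863295 = -1.654

-1.654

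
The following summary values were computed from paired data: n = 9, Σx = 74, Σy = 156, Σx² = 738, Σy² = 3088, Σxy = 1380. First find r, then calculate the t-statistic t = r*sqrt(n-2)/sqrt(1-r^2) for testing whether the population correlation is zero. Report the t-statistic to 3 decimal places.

S_xy = nΣxy − ΣxΣy = 9·1380 − 74·156 = 12420 − 11544 = 876
S_xx = nΣx² − (Σx)² = 9·738 − 74² = 6642 − 5476 = 1166
S_yy = nΣy² − (Σy)² = 9·3088 − 156² = 27792 − 24336 = 3456
r = S_xy / √(S_xx·S_yy) = 876 / √(1166·3456) = 876 / √4029696 = 876 / 2007.4103 = 0.4364
t = r·√(n−2)/√(1−r²) = 0.4364·√7 / √(1−0.190445) = 1.154606 / 0.899753 = 1.283

1.283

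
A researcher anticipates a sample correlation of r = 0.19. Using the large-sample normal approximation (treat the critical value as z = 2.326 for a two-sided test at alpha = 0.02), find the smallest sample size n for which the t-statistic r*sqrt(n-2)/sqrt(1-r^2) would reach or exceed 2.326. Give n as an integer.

147

Need r·√(n−2)/√(1−r²) ≥ 2.326
√(n−2) ≥ 2.326·√(1−0.0361) / 0.19 = 2.326·0.981784 / 0.19 = 12.0191
n−2 ≥ 144.4588  ⇒  n ≥ 146.4588
Smallest integer n = 147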